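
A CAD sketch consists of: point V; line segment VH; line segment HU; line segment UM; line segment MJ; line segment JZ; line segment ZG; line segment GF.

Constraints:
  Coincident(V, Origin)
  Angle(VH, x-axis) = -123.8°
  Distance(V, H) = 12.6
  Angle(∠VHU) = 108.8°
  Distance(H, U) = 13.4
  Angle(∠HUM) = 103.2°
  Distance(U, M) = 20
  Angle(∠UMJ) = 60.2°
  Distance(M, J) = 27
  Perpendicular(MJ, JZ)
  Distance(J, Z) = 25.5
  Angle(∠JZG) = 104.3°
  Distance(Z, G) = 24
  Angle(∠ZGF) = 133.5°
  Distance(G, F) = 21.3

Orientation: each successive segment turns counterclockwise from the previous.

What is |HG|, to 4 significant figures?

26.13

V is at the origin; VH runs at -123.8° with length 12.6, so H = (-7.009, -10.47). ∠VHU = 108.8° gives HU at -52.60° from the x-axis; with |HU| = 13.4, U = (1.130, -21.12). ∠HUM = 103.2° gives UM at 24.20° from the x-axis; with |UM| = 20.0, M = (19.37, -12.92). ∠UMJ = 60.2° gives MJ at 144.0° from the x-axis; with |MJ| = 27.0, J = (-2.472, 2.953). The perpendicularity gives JZ at right angles to MJ, so JZ runs at -126.0°; with |JZ| = 25.5, Z = (-17.46, -17.68). ∠JZG = 104.3° gives ZG at -50.30° from the x-axis; with |ZG| = 24.0, G = (-2.130, -36.14). Then |HG| = |G − H| = 26.13.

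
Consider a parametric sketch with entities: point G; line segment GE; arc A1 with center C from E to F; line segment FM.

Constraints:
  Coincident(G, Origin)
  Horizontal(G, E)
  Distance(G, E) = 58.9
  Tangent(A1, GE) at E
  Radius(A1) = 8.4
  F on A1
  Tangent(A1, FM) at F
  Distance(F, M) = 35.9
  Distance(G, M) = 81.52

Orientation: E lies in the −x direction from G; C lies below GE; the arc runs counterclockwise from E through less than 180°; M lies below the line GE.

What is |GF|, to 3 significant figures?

67.8

G is at the origin; G and E share the same y with |GE| = 58.9 and E on the −x side, so E = (-58.9, 0.00). The tangent condition forces CE to be normal to GE, so C = E + (0, -8.4) = (-58.9, -8.40). Since CF ⟂ FM (tangency), |CM| = √(8.4² + 35.9²) = 36.9 regardless of where F sits on A1. So M lies on both circle(G, 81.52) and circle(C, 36.9); the below-GE intersection is M = (-68.7, -44.0). F is the foot of the tangent from M: F = (-67.3, -8.08).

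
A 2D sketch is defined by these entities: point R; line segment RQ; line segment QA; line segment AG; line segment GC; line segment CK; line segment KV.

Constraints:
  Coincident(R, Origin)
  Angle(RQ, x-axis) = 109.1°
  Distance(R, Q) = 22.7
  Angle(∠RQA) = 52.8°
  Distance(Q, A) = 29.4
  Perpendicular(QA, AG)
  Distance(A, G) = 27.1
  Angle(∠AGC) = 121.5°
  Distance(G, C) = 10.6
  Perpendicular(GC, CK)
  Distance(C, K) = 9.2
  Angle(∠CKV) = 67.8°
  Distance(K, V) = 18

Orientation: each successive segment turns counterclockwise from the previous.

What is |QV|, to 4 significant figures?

39.86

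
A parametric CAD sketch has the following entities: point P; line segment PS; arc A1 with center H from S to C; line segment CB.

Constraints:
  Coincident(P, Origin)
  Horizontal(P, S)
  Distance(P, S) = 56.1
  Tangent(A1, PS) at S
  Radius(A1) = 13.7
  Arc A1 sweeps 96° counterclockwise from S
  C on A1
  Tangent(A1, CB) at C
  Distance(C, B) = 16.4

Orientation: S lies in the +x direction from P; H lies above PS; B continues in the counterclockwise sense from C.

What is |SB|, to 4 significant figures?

33.62

On A1, S sits at bearing -90° from H; a 96° counterclockwise sweep puts C at bearing 6°, so C = H + 13.7·(cos 6°, sin 6°) = (69.72, 15.13). Tangency of A1 to CB means the radius HC is perpendicular to CB, so CB runs along (−sin 6°, cos 6°); with |CB| = 16.4, B = (68.01, 31.44). Then |SB| = |B − S| = 33.62.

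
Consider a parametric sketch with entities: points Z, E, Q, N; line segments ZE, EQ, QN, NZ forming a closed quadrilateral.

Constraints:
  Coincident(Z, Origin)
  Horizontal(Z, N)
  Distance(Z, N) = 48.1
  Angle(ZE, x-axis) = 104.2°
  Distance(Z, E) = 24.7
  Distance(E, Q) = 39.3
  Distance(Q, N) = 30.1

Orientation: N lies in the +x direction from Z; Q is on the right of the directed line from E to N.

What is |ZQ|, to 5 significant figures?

19.838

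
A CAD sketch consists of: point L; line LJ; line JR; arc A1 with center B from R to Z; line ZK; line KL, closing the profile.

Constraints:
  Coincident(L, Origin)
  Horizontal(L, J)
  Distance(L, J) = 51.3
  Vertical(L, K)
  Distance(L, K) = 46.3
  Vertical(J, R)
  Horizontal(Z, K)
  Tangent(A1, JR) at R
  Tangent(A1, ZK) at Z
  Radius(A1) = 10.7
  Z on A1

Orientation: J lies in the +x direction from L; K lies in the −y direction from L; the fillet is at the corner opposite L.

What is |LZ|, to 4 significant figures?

61.58

L is at the origin; L and J share the same y with |LJ| = 51.3 and J on the +x side, so J = (51.30, 0.000). LK is vertical with |LK| = 46.3 and K on the −y side, so K = (0.000, -46.30). The virtual corner opposite L is at (51.30, -46.30). Since A1 is tangent to JR there, BR ⟂ JR and since A1 is tangent to ZK there, BZ ⟂ ZK, with radius 10.7, so the center B sits 10.7 in from both sides at B = (40.60, -35.60). That places the tangent points at R = (51.30, -35.60) on JR and Z = (40.60, -46.30) on ZK. Then |LZ| = |Z − L| = 61.58.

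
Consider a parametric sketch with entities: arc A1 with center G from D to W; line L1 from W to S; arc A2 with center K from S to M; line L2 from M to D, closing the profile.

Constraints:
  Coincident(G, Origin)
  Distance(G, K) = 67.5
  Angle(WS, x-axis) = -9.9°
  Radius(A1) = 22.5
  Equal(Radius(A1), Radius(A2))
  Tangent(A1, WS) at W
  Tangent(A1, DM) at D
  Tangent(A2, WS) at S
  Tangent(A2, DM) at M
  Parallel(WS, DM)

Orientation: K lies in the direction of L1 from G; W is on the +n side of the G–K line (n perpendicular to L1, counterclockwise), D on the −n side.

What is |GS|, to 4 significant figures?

71.15

Tangency of A1 to both parallel lines with radius 22.5 puts W and D at G ± 22.5·n: W = (3.868, 22.16), D = (-3.868, -22.16). Equal radii place S and M the same way about K: S = K + 22.5·n = (70.36, 10.56), M = K − 22.5·n = (62.63, -33.77). Then |GS| = |S − G| = 71.15.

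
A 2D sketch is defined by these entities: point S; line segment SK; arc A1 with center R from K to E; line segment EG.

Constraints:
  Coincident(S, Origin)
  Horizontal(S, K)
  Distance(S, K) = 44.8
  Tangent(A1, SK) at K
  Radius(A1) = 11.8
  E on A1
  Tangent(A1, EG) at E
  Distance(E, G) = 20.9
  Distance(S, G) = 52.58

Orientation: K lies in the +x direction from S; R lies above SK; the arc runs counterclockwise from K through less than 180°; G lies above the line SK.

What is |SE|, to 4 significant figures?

56.99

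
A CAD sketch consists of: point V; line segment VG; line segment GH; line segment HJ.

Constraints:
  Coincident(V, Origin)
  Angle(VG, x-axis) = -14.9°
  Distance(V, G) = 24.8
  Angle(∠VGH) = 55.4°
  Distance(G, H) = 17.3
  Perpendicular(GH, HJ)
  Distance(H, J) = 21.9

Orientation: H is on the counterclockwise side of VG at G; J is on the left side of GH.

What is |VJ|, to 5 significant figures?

3.5441

V is at the origin; VG runs at -14.9° with length 24.8, so G = 24.8·(cos -14.9°, sin -14.9°) = (23.966, -6.3769). ∠VGH = 55.4°, so GH runs at -14.9° + (180° − 55.4°) = 109.70° from the x-axis; with |GH| = 17.3, H = G + 17.3·(cos 109.70°, sin 109.70°) = (18.134, 9.9105). GH ⟂ HJ; with |HJ| = 21.9 on the left of GH, J = H + 21.9·(-0.94147, -0.33710) = (-2.4838, 2.5282). Then |VJ| = |J − V| = 3.5441.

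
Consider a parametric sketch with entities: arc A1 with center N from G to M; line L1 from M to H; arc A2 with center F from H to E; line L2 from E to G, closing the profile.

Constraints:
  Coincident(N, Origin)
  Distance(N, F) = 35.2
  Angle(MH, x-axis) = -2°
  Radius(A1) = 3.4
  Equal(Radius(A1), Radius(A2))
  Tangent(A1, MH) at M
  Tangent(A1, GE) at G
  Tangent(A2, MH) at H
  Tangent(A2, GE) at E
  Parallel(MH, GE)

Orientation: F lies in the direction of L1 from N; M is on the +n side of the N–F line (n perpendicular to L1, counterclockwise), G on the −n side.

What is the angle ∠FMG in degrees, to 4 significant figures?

84.48°

The slot axis is L1's direction at -2.0°, so u = (cos -2.0°, sin -2.0°) = (0.9994, -0.03490) and n = (−sin -2.0°, cos -2.0°) = (0.03490, 0.9994). N is at the origin and F lies 35.2 along u from N, so F = 35.2·u = (35.18, -1.228). Tangency of A1 to both parallel lines with radius 3.4 puts M and G at N ± 3.4·n: M = (0.1187, 3.398), G = (-0.1187, -3.398). Then cos ∠FMG = MF·MG / (|MF||MG|), giving 84.48°.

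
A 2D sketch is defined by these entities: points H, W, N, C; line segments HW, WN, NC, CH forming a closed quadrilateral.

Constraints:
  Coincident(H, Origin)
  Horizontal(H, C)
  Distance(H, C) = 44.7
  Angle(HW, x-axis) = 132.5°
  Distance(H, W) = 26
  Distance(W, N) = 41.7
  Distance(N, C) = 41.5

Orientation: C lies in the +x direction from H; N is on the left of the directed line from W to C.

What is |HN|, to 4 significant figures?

40.36

H is at the origin; HC is horizontal with |HC| = 44.7 and C in +x, so C = (44.7, 0). HW runs at 132.5° with |HW| = 26.0, so W = (-17.57, 19.17). N is determined by |WN| = 41.7 and |NC| = 41.5 together: it lies at the intersection of circle(W, 41.7) and circle(C, 41.5). With |WC| = 65.15, the foot of the radical line on WC is 32.70 from W and the perpendicular offset is √(41.7² − 32.70²) = 25.87. Taking the left-of-WC solution: N = (21.30, 34.28).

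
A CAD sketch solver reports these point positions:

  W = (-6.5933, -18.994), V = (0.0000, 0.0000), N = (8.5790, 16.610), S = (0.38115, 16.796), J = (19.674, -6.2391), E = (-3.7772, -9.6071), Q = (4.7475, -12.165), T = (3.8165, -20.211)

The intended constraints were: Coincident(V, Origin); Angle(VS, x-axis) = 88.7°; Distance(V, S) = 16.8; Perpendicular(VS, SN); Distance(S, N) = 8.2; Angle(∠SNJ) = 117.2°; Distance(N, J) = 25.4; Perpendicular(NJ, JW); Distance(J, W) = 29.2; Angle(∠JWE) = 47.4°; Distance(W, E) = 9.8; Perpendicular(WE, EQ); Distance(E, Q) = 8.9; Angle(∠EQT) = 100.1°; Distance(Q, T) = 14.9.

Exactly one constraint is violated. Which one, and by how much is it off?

Distance(Q, T) = 14.9 — off by 6.80.

V = (0.00, 0.00) ✓; VS at 88.70° ✓; |VS| = 16.80 ✓; ∠(VS, SN) = 90.00° ✓; |SN| = 8.200 ✓; ∠SNJ = 117.2° ✓; |NJ| = 25.40 ✓; ∠(NJ, JW) = 90.00° ✓; |JW| = 29.20 ✓; ∠JWE = 47.40° ✓; |WE| = 9.800 ✓; ∠(WE, EQ) = 90.00° ✓; |EQ| = 8.900 ✓; ∠EQT = 100.1° ✓; |QT| = 8.100 ✗.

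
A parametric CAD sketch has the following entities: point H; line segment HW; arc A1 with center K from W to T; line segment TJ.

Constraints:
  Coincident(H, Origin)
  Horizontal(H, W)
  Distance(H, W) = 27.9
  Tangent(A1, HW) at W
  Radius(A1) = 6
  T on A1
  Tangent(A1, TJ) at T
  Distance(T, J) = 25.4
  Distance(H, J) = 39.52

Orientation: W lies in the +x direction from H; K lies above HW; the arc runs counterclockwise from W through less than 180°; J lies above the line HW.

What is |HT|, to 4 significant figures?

34.45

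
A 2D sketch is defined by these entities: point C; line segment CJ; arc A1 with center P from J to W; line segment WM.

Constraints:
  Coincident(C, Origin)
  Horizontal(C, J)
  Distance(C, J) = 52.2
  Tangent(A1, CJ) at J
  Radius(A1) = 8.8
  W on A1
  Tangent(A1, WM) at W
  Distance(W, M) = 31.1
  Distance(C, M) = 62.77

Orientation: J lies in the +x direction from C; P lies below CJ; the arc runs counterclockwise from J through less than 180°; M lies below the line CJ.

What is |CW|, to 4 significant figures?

44.61

C is at the origin; C and J share the same y with |CJ| = 52.2 and J on the +x side, so J = (52.20, 0.000). Since A1 is tangent to CJ there, PJ ⟂ CJ, so P = J + (0, -8.8) = (52.20, -8.800). Since PW ⟂ WM (tangency), |PM| = √(8.8² + 31.1²) = 32.32 regardless of where W sits on A1. So M lies on both circle(C, 62.77) and circle(P, 32.32); the below-CJ intersection is M = (47.70, -40.81). W is the foot of the tangent from M: W = (43.48, -9.993).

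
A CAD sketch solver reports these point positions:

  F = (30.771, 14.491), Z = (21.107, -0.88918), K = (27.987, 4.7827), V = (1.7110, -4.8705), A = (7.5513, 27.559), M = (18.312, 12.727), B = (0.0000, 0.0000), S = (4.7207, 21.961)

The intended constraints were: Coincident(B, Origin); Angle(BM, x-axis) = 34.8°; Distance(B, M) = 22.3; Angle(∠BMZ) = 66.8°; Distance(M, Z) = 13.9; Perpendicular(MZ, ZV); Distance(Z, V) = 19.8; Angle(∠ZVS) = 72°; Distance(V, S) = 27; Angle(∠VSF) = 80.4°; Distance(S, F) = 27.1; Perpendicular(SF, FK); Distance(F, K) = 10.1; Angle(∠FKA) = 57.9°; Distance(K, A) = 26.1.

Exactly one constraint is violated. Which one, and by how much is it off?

Distance(K, A) = 26.1 — off by 4.50.

B = (0.00, 0.00) ✓; BM at 34.80° ✓; |BM| = 22.30 ✓; ∠BMZ = 66.80° ✓; |MZ| = 13.90 ✓; ∠(MZ, ZV) = 90.00° ✓; |ZV| = 19.80 ✓; ∠ZVS = 72.00° ✓; |VS| = 27.00 ✓; ∠VSF = 80.40° ✓; |SF| = 27.10 ✓; ∠(SF, FK) = 90.00° ✓; |FK| = 10.10 ✓; ∠FKA = 57.90° ✓; |KA| = 30.60 ✗.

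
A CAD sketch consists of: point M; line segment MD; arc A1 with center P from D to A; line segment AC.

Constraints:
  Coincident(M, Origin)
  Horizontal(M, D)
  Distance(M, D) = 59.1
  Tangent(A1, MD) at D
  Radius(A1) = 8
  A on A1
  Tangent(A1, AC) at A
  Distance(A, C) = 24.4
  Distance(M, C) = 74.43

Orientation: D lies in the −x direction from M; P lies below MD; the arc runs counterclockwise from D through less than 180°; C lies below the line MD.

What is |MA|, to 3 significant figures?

67.6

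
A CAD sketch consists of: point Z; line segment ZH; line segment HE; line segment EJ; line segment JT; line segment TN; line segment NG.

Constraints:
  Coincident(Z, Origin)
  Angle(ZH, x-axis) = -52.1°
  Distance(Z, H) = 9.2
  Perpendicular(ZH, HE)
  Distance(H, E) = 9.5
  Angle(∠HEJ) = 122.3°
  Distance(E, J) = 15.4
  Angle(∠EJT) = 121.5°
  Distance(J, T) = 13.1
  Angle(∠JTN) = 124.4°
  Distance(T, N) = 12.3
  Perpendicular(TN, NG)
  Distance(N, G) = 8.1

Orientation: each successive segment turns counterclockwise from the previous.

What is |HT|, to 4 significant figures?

27.50

∠HEJ = 122.3° gives EJ at 95.60° from the x-axis; with |EJ| = 15.4, J = (11.64, 13.90). ∠EJT = 121.5° gives JT at 154.1° from the x-axis; with |JT| = 13.1, T = (-0.1393, 19.62). Then |HT| = |T − H| = 27.50.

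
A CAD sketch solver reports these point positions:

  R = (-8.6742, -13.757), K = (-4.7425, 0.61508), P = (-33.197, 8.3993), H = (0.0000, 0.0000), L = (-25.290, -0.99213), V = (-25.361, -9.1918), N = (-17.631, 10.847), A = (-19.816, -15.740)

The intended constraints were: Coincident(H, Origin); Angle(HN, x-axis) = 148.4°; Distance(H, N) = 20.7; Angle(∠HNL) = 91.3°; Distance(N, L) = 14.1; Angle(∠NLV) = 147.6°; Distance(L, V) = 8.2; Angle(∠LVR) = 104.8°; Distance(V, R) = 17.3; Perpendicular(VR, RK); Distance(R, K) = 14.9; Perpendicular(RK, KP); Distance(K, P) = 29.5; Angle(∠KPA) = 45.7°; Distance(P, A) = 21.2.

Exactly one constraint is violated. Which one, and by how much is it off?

Distance(P, A) = 21.2 — off by 6.40.

H = (0.00, 0.00) ✓; HN at 148.4° ✓; |HN| = 20.70 ✓; ∠HNL = 91.30° ✓; |NL| = 14.10 ✓; ∠NLV = 147.6° ✓; |LV| = 8.200 ✓; ∠LVR = 104.8° ✓; |VR| = 17.30 ✓; ∠(VR, RK) = 90.00° ✓; |RK| = 14.90 ✓; ∠(RK, KP) = 90.00° ✓; |KP| = 29.50 ✓; ∠KPA = 45.70° ✓; |PA| = 27.60 ✗.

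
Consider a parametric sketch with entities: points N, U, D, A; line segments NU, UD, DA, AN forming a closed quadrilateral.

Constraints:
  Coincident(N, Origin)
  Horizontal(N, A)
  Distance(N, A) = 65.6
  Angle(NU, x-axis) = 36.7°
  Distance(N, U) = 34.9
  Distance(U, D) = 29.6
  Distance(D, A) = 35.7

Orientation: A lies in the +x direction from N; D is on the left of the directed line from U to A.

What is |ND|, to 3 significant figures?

64.2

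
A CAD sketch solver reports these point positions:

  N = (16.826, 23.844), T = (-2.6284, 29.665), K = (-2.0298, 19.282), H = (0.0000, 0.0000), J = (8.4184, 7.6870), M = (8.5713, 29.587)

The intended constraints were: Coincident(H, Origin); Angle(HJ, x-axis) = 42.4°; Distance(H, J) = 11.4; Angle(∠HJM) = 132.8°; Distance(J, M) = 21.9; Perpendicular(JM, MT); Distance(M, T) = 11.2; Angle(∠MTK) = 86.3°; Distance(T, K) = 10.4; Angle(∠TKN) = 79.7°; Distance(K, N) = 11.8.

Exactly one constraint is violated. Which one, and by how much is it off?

Distance(K, N) = 11.8 — off by 7.60.

H = (0.00, 0.00) ✓; HJ at 42.40° ✓; |HJ| = 11.40 ✓; ∠HJM = 132.8° ✓; |JM| = 21.90 ✓; ∠(JM, MT) = 90.00° ✓; |MT| = 11.20 ✓; ∠MTK = 86.30° ✓; |TK| = 10.40 ✓; ∠TKN = 79.70° ✓; |KN| = 19.40 ✗.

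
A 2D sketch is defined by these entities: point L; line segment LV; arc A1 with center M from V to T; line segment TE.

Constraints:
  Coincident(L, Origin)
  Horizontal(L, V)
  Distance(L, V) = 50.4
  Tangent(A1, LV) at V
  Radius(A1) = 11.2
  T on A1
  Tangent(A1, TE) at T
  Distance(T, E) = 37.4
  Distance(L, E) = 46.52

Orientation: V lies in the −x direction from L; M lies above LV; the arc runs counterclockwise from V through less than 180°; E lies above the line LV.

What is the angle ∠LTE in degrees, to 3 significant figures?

72.8°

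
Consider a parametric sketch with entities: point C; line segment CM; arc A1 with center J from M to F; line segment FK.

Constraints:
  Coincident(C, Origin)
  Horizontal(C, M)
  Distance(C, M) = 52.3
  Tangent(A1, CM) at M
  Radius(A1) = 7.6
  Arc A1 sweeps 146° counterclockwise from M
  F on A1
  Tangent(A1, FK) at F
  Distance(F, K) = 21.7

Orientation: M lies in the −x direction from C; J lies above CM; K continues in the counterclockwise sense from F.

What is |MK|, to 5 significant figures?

29.438

C is at the origin; C and M share the same y with |CM| = 52.3 and M on the −x side, so M = (-52.300, 0.0000). A1 meets CM tangentially, so JM is at right angles to CM, so J = M + (0, 7.6) = (-52.300, 7.6000). On A1, M sits at bearing -90° from J; a 146° counterclockwise sweep puts F at bearing 56°, so F = J + 7.6·(cos 56°, sin 56°) = (-48.050, 13.901). The tangent condition forces JF to be normal to FK, so FK runs along (−sin 56°, cos 56°); with |FK| = 21.7, K = (-66.040, 26.035). Then |MK| = |K − M| = 29.438.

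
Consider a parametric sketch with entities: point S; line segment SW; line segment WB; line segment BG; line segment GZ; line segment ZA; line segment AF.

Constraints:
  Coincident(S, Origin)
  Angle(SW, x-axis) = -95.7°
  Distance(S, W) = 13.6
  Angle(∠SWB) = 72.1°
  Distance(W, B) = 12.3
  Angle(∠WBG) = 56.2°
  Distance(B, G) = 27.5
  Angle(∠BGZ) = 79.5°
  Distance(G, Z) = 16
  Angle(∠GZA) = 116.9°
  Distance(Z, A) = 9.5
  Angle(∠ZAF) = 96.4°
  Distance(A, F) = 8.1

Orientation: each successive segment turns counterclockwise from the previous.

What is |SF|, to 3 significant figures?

11.8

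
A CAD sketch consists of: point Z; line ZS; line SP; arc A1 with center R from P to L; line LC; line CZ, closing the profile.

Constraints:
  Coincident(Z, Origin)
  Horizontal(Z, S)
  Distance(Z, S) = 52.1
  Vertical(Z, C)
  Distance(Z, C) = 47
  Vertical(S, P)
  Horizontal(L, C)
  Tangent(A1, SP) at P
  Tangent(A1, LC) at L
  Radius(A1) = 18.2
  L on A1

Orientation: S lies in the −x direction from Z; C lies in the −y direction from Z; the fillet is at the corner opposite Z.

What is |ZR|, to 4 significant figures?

44.48

ZC is vertical with |ZC| = 47.0 and C on the −y side, so C = (0.000, -47.00). The virtual corner opposite Z is at (-52.10, -47.00). Since A1 is tangent to SP there, RP ⟂ SP and A1 meets LC tangentially, so RL is at right angles to LC, with radius 18.2, so the center R sits 18.2 in from both sides at R = (-33.90, -28.80). Then |ZR| = |R − Z| = 44.48.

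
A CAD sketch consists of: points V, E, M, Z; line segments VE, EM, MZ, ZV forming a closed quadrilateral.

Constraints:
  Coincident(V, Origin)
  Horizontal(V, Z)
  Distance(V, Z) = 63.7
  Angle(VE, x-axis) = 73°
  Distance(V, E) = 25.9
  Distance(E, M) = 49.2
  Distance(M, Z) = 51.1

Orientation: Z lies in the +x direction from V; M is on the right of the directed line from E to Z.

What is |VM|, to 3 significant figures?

29.5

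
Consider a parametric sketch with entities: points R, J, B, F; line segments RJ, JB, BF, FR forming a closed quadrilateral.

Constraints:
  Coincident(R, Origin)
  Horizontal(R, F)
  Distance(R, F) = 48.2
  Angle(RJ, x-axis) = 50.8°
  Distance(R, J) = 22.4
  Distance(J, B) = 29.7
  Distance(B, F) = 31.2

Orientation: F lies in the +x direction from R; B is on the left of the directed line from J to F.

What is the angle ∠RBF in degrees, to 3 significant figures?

67.0°

Checks: |JB| = 29.70 ✓; |BF| = 31.20 ✓.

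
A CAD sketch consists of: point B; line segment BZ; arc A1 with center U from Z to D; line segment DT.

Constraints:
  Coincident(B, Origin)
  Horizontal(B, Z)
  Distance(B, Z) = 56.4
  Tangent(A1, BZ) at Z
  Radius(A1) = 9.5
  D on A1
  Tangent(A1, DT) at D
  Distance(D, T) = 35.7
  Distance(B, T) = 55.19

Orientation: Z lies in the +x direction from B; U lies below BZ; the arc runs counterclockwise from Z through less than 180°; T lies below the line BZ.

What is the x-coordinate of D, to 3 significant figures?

47.3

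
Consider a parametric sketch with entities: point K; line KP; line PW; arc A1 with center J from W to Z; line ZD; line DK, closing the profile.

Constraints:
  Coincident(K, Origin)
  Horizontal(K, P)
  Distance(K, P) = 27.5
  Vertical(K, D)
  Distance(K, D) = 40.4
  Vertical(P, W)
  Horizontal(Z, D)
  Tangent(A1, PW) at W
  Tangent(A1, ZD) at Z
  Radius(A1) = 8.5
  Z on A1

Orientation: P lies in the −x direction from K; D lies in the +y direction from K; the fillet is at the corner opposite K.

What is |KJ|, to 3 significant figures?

37.1

K is at the origin; K and P share the same y with |KP| = 27.5 and P on the −x side, so P = (-27.5, 0.00). K and D share the same x with |KD| = 40.4 and D on the +y side, so D = (0.00, 40.4). The virtual corner opposite K is at (-27.5, 40.4). Tangency of A1 to PW means the radius JW is perpendicular to PW and the tangent condition forces JZ to be normal to ZD, with radius 8.5, so the center J sits 8.5 in from both sides at J = (-19.0, 31.9). Then |KJ| = |J − K| = 37.1.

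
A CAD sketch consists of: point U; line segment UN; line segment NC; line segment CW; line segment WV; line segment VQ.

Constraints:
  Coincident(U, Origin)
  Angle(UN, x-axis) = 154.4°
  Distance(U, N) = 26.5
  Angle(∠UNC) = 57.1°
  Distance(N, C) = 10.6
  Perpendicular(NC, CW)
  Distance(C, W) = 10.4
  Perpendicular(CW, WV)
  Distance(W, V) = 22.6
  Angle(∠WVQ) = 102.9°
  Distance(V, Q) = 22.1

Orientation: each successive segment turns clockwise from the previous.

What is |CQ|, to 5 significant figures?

29.703

U is at the origin; UN runs at 154.4° with length 26.5, so N = (-23.899, 11.450). ∠UNC = 57.1° gives NC at 31.500° from the x-axis; with |NC| = 10.6, C = (-14.861, 16.989). The perpendicularity gives CW at right angles to NC, so CW runs at -58.500°; with |CW| = 10.4, W = (-9.4266, 8.1213). The perpendicularity gives WV at right angles to CW, so WV runs at -148.50°; with |WV| = 22.6, V = (-28.696, -3.6872). ∠WVQ = 102.9° gives VQ at 134.40° from the x-axis; with |VQ| = 22.1, Q = (-44.159, 12.103). Then |CQ| = |Q − C| = 29.703.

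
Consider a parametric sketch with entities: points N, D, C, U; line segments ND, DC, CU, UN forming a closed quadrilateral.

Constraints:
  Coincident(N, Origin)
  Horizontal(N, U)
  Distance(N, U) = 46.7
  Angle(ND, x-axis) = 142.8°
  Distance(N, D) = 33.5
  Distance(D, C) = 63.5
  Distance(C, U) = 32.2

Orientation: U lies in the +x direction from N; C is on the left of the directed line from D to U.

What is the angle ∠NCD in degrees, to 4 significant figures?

30.98°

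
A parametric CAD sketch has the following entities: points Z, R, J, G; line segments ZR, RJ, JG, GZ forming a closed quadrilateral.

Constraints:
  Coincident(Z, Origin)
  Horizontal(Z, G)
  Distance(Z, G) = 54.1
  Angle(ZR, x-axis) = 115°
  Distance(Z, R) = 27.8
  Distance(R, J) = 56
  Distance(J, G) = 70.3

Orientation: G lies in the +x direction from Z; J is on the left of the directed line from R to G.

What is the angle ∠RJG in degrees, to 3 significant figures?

66.8°

Checks: |RJ| = 56.00 ✓; |JG| = 70.30 ✓.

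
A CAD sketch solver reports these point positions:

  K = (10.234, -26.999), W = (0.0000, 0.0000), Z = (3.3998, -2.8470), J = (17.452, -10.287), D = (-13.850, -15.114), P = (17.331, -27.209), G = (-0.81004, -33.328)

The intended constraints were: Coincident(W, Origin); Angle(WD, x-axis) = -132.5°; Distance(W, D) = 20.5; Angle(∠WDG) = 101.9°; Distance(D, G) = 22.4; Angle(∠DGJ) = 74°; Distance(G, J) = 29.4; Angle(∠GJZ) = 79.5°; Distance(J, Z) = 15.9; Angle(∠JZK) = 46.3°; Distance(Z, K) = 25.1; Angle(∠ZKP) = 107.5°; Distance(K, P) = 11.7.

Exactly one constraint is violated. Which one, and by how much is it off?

Distance(K, P) = 11.7 — off by 4.60.

W = (0.00, 0.00) ✓; WD at -132.5° ✓; |WD| = 20.50 ✓; ∠WDG = 101.9° ✓; |DG| = 22.40 ✓; ∠DGJ = 74.00° ✓; |GJ| = 29.40 ✓; ∠GJZ = 79.50° ✓; |JZ| = 15.90 ✓; ∠JZK = 46.30° ✓; |ZK| = 25.10 ✓; ∠ZKP = 107.5° ✓; |KP| = 7.100 ✗.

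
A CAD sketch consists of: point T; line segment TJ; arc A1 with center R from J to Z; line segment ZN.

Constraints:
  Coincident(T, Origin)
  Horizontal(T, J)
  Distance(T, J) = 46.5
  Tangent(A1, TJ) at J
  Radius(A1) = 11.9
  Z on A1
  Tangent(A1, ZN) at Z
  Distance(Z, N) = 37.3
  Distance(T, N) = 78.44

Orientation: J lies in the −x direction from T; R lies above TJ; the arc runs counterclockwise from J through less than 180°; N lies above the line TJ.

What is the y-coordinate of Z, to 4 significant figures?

19.77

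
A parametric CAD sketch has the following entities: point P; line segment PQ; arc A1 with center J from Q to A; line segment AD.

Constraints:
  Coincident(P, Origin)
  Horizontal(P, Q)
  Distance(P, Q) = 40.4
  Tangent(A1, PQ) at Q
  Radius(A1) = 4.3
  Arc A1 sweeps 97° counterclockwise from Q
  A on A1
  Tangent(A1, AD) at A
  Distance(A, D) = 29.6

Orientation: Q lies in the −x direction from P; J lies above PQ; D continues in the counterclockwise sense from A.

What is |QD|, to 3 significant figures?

34.2

On A1, Q sits at bearing -90° from J; a 97° counterclockwise sweep puts A at bearing 7°, so A = J + 4.3·(cos 7°, sin 7°) = (-36.1, 4.82). A1 meets AD tangentially, so JA is at right angles to AD, so AD runs along (−sin 7°, cos 7°); with |AD| = 29.6, D = (-39.7, 34.2). Then |QD| = |D − Q| = 34.2.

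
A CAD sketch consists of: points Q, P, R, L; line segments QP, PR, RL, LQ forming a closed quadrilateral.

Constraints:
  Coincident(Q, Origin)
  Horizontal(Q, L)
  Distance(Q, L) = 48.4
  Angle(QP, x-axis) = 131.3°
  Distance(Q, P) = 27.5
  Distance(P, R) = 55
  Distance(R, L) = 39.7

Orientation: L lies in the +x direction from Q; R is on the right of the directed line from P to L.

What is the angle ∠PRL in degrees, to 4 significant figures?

93.34°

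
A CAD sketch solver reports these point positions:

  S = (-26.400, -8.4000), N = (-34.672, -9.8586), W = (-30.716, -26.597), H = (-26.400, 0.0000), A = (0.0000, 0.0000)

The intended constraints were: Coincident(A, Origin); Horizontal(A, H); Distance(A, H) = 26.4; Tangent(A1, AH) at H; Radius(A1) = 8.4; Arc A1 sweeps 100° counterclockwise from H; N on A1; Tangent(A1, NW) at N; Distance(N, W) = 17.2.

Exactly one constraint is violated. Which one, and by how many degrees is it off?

Tangent(A1, NW) at N — off by 3.30°.

A = (0.00, 0.00) ✓; A.y = 0.00, H.y = 0.00 ✓; |AH| = 26.40 ✓; ∠(SH, HA) = 90.00° ✓; |SH| = 8.400 ✓; bearing(S→N) − bearing(S→H) = 100.0° ✓; |SN| = 8.400 ✓; ∠(SN, NW) = 86.70° ✗; |NW| = 17.20 ✓.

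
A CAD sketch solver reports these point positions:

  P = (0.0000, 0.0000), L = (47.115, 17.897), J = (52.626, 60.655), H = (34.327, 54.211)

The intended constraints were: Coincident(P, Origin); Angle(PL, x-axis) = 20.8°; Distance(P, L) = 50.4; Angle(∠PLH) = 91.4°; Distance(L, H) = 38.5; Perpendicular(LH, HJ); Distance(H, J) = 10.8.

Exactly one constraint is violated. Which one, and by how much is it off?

Distance(H, J) = 10.8 — off by 8.60.

P = (0.00, 0.00) ✓; PL at 20.80° ✓; |PL| = 50.40 ✓; ∠PLH = 91.40° ✓; |LH| = 38.50 ✓; ∠(LH, HJ) = 90.00° ✓; |HJ| = 19.40 ✗.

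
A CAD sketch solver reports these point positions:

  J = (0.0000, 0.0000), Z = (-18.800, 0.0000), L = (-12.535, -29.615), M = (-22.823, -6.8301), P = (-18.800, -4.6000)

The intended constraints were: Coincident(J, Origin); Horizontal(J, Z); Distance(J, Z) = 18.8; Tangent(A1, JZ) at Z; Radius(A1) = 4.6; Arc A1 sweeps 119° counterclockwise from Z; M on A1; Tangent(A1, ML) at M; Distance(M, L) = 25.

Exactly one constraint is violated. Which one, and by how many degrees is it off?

Tangent(A1, ML) at M — off by 4.70°.

J = (0.00, 0.00) ✓; J.y = 0.00, Z.y = 0.00 ✓; |JZ| = 18.80 ✓; ∠(PZ, ZJ) = 90.00° ✓; |PZ| = 4.600 ✓; bearing(P→M) − bearing(P→Z) = 119.0° ✓; |PM| = 4.600 ✓; ∠(PM, ML) = 94.70° ✗; |ML| = 25.00 ✓.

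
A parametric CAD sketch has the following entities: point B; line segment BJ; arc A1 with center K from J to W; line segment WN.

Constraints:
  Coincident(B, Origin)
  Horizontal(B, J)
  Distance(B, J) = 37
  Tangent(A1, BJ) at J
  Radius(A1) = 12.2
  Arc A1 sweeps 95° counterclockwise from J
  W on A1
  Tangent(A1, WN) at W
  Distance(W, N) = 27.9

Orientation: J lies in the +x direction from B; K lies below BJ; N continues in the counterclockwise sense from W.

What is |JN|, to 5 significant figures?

42.192

B is at the origin; BJ is horizontal with |BJ| = 37.0 and J on the +x side, so J = (37.000, 0.0000). Tangency of A1 to BJ means the radius KJ is perpendicular to BJ, so K = J + (0, -12.2) = (37.000, -12.200). On A1, J sits at bearing 90° from K; a 95° counterclockwise sweep puts W at bearing 185°, so W = K + 12.2·(cos 185°, sin 185°) = (24.846, -13.263). Since A1 is tangent to WN there, KW ⟂ WN, so WN runs along (−sin 185°, cos 185°); with |WN| = 27.9, N = (27.278, -41.057). Then |JN| = |N − J| = 42.192.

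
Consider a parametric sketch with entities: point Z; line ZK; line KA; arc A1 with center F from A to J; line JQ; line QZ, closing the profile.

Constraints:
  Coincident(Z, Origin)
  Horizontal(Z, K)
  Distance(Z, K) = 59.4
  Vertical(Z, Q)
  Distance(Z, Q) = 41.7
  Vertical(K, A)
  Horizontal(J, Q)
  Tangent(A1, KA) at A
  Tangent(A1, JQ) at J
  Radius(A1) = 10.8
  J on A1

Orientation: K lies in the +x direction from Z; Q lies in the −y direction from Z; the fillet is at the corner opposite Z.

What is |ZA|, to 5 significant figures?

66.956

Z is at the origin; ZK is horizontal with |ZK| = 59.4 and K on the +x side, so K = (59.400, 0.0000). Z and Q share the same x with |ZQ| = 41.7 and Q on the −y side, so Q = (0.0000, -41.700). The virtual corner opposite Z is at (59.400, -41.700). The tangent condition forces FA to be normal to KA and the tangent condition forces FJ to be normal to JQ, with radius 10.8, so the center F sits 10.8 in from both sides at F = (48.600, -30.900). That places the tangent points at A = (59.400, -30.900) on KA and J = (48.600, -41.700) on JQ. Then |ZA| = |A − Z| = 66.956.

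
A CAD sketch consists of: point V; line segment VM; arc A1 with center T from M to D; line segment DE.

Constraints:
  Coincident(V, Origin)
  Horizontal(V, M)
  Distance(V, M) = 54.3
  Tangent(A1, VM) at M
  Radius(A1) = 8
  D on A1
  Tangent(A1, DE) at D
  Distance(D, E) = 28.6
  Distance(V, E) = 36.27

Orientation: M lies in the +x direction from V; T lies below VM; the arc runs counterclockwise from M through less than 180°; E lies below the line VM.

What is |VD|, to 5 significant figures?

48.703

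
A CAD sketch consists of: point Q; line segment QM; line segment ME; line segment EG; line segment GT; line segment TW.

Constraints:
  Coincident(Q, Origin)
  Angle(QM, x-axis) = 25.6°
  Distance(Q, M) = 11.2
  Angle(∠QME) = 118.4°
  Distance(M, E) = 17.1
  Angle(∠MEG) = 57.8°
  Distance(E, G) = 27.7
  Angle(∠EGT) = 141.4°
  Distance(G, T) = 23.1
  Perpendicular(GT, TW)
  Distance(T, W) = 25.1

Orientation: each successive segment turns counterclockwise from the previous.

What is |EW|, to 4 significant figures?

45.43

Q is at the origin; QM runs at 25.6° with length 11.2, so M = (10.10, 4.839). ∠QME = 118.4° gives ME at 87.20° from the x-axis; with |ME| = 17.1, E = (10.94, 21.92). ∠MEG = 57.8° gives EG at -150.6° from the x-axis; with |EG| = 27.7, G = (-13.20, 8.321). ∠EGT = 141.4° gives GT at -112.0° from the x-axis; with |GT| = 23.1, T = (-21.85, -13.10). GT ⟂ TW, so TW runs at -22.00°; with |TW| = 25.1, W = (1.422, -22.50). Then |EW| = |W − E| = 45.43.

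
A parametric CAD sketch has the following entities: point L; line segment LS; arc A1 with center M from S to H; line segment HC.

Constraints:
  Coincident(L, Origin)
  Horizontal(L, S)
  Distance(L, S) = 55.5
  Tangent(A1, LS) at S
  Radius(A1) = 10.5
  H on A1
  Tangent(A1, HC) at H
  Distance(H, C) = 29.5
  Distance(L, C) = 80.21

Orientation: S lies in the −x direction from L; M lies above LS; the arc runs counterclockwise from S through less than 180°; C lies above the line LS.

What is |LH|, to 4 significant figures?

51.92

Checks: L = (0.00, 0.00) ✓; L.y = 0.00, S.y = 0.00 ✓; |MH| = 10.50 ✓; ∠(MH, HC) = 90.00° ✓; |HC| = 29.50 ✓; |LC| = 80.21 ✓.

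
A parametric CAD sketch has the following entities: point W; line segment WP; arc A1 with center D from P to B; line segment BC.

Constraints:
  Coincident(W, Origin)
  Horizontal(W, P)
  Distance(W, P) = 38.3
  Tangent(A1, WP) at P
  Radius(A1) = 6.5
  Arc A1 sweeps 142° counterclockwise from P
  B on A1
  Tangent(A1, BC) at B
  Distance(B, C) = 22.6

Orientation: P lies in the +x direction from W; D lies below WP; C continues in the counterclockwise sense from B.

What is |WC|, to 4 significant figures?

58.03

W is at the origin; W and P share the same y with |WP| = 38.3 and P on the +x side, so P = (38.30, 0.000). A1 meets WP tangentially, so DP is at right angles to WP, so D = P + (0, -6.5) = (38.30, -6.500). On A1, P sits at bearing 90° from D; a 142° counterclockwise sweep puts B at bearing 232°, so B = D + 6.5·(cos 232°, sin 232°) = (34.30, -11.62). Since A1 is tangent to BC there, DB ⟂ BC, so BC runs along (−sin 232°, cos 232°); with |BC| = 22.6, C = (52.11, -25.54). Then |WC| = |C − W| = 58.03.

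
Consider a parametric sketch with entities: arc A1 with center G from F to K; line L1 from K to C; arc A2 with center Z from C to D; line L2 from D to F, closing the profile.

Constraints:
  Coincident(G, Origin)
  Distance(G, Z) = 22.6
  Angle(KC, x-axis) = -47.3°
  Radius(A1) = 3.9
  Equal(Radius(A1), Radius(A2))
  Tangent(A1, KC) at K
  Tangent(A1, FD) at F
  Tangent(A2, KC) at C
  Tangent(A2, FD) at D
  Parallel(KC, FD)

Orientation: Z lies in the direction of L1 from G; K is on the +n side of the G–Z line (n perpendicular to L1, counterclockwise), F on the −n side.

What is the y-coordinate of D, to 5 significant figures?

-19.254

The slot axis is L1's direction at -47.3°, so u = (cos -47.3°, sin -47.3°) = (0.67816, -0.73491) and n = (−sin -47.3°, cos -47.3°) = (0.73491, 0.67816). G is at the origin and Z lies 22.6 along u from G, so Z = 22.6·u = (15.326, -16.609). Tangency of A1 to both parallel lines with radius 3.9 puts K and F at G ± 3.9·n: K = (2.8662, 2.6448), F = (-2.8662, -2.6448). Equal radii place C and D the same way about Z: C = Z + 3.9·n = (18.193, -13.964), D = Z − 3.9·n = (12.460, -19.254). So D.y = -19.254.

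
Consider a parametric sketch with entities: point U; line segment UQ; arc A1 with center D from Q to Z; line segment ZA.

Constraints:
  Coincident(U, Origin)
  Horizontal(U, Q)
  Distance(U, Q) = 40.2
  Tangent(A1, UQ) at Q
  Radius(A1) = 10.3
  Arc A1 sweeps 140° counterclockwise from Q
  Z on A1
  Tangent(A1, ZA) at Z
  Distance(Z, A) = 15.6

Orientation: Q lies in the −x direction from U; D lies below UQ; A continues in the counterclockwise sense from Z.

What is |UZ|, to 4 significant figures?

50.23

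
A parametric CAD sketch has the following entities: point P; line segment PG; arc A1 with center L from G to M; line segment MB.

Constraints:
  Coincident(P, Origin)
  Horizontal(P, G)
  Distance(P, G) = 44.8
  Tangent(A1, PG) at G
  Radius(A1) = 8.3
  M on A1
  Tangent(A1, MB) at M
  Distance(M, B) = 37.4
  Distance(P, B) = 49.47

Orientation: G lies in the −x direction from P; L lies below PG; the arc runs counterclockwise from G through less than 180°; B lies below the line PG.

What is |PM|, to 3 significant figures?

52.9

Checks: |LM| = 8.300 ✓; ∠(LM, MB) = 90.00° ✓; |MB| = 37.40 ✓; |PB| = 49.47 ✓.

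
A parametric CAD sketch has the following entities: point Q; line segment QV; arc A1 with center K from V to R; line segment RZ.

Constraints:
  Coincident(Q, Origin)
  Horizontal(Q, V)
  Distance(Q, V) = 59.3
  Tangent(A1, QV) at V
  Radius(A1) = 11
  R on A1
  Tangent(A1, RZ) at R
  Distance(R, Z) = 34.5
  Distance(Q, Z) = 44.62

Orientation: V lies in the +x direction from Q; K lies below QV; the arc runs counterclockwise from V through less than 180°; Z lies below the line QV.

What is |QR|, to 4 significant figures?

50.55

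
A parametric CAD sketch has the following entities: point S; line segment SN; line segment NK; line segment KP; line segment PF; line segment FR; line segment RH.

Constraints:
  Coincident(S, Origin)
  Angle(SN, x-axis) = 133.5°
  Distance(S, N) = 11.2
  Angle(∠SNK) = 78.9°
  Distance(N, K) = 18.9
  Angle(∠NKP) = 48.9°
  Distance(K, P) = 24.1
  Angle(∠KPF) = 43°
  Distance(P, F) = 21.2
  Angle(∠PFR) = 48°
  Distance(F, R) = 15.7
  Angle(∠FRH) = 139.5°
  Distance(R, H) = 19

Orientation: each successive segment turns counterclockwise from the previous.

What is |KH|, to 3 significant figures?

25.9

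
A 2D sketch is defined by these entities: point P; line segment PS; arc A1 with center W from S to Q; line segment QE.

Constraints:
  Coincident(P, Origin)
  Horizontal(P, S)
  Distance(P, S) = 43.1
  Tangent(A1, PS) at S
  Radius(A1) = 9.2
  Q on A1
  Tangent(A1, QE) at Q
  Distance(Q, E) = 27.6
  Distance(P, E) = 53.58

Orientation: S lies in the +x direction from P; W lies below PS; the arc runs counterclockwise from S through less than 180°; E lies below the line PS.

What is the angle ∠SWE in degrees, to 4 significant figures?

169.8°

P is at the origin; P and S share the same y with |PS| = 43.1 and S on the +x side, so S = (43.10, 0.000). Tangency of A1 to PS means the radius WS is perpendicular to PS, so W = S + (0, -9.2) = (43.10, -9.200). Since WQ ⟂ QE (tangency), |WE| = √(9.2² + 27.6²) = 29.09 regardless of where Q sits on A1. So E lies on both circle(P, 53.58) and circle(W, 29.09); the below-PS intersection is E = (37.94, -37.83). Q is the foot of the tangent from E: Q = (33.99, -10.52).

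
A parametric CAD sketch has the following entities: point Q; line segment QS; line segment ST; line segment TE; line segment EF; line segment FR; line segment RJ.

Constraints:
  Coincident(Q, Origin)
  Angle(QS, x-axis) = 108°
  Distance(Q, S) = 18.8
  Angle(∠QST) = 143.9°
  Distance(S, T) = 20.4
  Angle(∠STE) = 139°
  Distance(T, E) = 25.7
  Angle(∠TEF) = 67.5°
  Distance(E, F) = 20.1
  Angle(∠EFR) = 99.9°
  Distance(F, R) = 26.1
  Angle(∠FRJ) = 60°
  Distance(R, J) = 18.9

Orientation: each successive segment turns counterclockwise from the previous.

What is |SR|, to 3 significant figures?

7.95

Q is at the origin; QS runs at 108.0° with length 18.8, so S = (-5.81, 17.9). ∠QST = 143.9° gives ST at 144° from the x-axis; with |ST| = 20.4, T = (-22.3, 29.8). ∠STE = 139.0° gives TE at -175° from the x-axis; with |TE| = 25.7, E = (-47.9, 27.6). ∠TEF = 67.5° gives EF at -62.4° from the x-axis; with |EF| = 20.1, F = (-38.6, 9.74). ∠EFR = 99.9° gives FR at 17.7° from the x-axis; with |FR| = 26.1, R = (-13.8, 17.7). Then |SR| = |R − S| = 7.95.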